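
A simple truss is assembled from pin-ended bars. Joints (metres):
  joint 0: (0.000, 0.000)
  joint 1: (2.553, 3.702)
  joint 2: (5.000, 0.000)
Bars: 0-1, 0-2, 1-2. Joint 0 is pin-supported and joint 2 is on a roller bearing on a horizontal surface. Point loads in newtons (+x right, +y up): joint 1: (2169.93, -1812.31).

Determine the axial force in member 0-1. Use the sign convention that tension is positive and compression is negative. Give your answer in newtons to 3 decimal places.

N=3 nodes, M=3 members, R=3 reactions → 2N=6, M+R=6
member 0 (0-1): L=4.4970, (cx,cy)=(0.5677,0.8232)
member 1 (0-2): L=5.0000, (cx,cy)=(1.0000,0.0000)
member 2 (1-2): L=4.4376, (cx,cy)=(0.5514,-0.8342)
solve A·x = −loads:
  F[0-1] = +874.2117 N (tension)
  F[0-2] = +1673.6248 N (tension)
  F[1-2] = -3035.1196 N (compression)
  Rx@0 = -2169.9300 N
  Ry@0 = -719.6717 N
  Ry@2 = +2531.9817 N

874.212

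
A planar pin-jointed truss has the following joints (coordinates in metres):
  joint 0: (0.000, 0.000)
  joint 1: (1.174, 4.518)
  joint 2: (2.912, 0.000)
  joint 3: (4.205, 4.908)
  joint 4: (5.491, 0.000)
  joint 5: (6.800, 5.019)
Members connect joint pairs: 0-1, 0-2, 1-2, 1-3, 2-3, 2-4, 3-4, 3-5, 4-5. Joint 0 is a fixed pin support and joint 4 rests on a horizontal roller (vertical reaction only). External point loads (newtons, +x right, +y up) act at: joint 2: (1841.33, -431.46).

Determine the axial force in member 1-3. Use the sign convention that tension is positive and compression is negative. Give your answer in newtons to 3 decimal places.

-125.479

N=6 nodes, M=9 members, R=3 reactions → 2N=12, M+R=12
member 0 (0-1): L=4.6680, (cx,cy)=(0.2515,0.9679)
member 1 (0-2): L=2.9120, (cx,cy)=(1.0000,0.0000)
member 2 (1-2): L=4.8408, (cx,cy)=(0.3590,-0.9333)
member 3 (1-3): L=3.0560, (cx,cy)=(0.9918,0.1276)
member 4 (2-3): L=5.0755, (cx,cy)=(0.2548,0.9670)
member 5 (2-4): L=2.5790, (cx,cy)=(1.0000,0.0000)
member 6 (3-4): L=5.0737, (cx,cy)=(0.2535,-0.9673)
member 7 (3-5): L=2.5974, (cx,cy)=(0.9991,0.0427)
member 8 (4-5): L=5.1869, (cx,cy)=(0.2524,0.9676)
solve A·x = −loads:
  F[0-1] = -209.3769 N (compression)
  F[0-2] = +1893.9878 N (tension)
  F[1-2] = +199.9667 N (tension)
  F[1-3] = -125.4787 N (compression)
  F[2-3] = +253.1798 N (tension)
  F[2-4] = +59.9538 N (tension)
  F[3-4] = -236.5371 N (compression)
  F[3-5] = +0.0000 N (tension)
  F[4-5] = -0.0000 N (compression)
  Rx@0 = -1841.3300 N
  Ry@0 = +202.6471 N
  Ry@4 = +228.8129 N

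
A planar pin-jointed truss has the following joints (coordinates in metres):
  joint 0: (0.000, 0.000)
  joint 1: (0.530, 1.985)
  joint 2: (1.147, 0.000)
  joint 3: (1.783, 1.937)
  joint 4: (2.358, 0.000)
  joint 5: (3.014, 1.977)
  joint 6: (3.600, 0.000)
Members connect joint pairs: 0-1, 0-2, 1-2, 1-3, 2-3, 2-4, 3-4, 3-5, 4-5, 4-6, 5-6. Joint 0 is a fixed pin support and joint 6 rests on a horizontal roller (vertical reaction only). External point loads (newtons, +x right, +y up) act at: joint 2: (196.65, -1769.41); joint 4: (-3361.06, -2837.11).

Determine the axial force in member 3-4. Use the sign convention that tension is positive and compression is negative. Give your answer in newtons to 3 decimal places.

380.813

N=7 nodes, M=11 members, R=3 reactions → 2N=14, M+R=14
member 0 (0-1): L=2.0545, (cx,cy)=(0.2580,0.9662)
member 1 (0-2): L=1.1470, (cx,cy)=(1.0000,0.0000)
member 2 (1-2): L=2.0787, (cx,cy)=(0.2968,-0.9549)
member 3 (1-3): L=1.2539, (cx,cy)=(0.9993,-0.0383)
member 4 (2-3): L=2.0387, (cx,cy)=(0.3120,0.9501)
member 5 (2-4): L=1.2110, (cx,cy)=(1.0000,0.0000)
member 6 (3-4): L=2.0205, (cx,cy)=(0.2846,-0.9587)
member 7 (3-5): L=1.2316, (cx,cy)=(0.9995,0.0325)
member 8 (4-5): L=2.0830, (cx,cy)=(0.3149,0.9491)
member 9 (4-6): L=1.2420, (cx,cy)=(1.0000,0.0000)
member 10 (5-6): L=2.0620, (cx,cy)=(0.2842,-0.9588)
solve A·x = −loads:
  F[0-1] = -2260.9843 N (compression)
  F[0-2] = -2581.1539 N (compression)
  F[1-2] = +2338.8002 N (tension)
  F[1-3] = -1278.4025 N (compression)
  F[2-3] = -488.3574 N (compression)
  F[2-4] = -1931.2479 N (compression)
  F[3-4] = +380.8131 N (tension)
  F[3-5] = -1538.9946 N (compression)
  F[4-5] = +2604.5776 N (tension)
  F[4-6] = +717.9199 N (tension)
  F[5-6] = -2526.2199 N (compression)
  Rx@0 = +3164.4100 N
  Ry@0 = +2184.4593 N
  Ry@6 = +2422.0607 N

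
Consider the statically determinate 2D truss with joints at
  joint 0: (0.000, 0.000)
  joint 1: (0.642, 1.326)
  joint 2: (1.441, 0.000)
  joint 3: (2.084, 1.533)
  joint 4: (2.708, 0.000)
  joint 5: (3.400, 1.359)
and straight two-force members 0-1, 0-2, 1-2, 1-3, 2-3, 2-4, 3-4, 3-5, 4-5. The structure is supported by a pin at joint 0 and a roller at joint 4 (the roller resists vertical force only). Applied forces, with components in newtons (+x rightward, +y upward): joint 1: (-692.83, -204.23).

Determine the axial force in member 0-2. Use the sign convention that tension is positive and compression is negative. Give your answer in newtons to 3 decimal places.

N=6 nodes, M=9 members, R=3 reactions → 2N=12, M+R=12
member 0 (0-1): L=1.4732, (cx,cy)=(0.4358,0.9001)
member 1 (0-2): L=1.4410, (cx,cy)=(1.0000,0.0000)
member 2 (1-2): L=1.5481, (cx,cy)=(0.5161,-0.8565)
member 3 (1-3): L=1.4568, (cx,cy)=(0.9899,0.1421)
member 4 (2-3): L=1.6624, (cx,cy)=(0.3868,0.9222)
member 5 (2-4): L=1.2670, (cx,cy)=(1.0000,0.0000)
member 6 (3-4): L=1.6551, (cx,cy)=(0.3770,-0.9262)
member 7 (3-5): L=1.3275, (cx,cy)=(0.9914,-0.1311)
member 8 (4-5): L=1.5250, (cx,cy)=(0.4538,0.8911)
solve A·x = −loads:
  F[0-1] = -550.0361 N (compression)
  F[0-2] = -453.1387 N (compression)
  F[1-2] = +382.4176 N (tension)
  F[1-3] = +258.3911 N (tension)
  F[2-3] = -355.1953 N (compression)
  F[2-4] = -118.3823 N (compression)
  F[3-4] = +314.0039 N (tension)
  F[3-5] = +0.0000 N (tension)
  F[4-5] = -0.0000 N (compression)
  Rx@0 = +692.8300 N
  Ry@0 = +495.0634 N
  Ry@4 = -290.8334 N

-453.139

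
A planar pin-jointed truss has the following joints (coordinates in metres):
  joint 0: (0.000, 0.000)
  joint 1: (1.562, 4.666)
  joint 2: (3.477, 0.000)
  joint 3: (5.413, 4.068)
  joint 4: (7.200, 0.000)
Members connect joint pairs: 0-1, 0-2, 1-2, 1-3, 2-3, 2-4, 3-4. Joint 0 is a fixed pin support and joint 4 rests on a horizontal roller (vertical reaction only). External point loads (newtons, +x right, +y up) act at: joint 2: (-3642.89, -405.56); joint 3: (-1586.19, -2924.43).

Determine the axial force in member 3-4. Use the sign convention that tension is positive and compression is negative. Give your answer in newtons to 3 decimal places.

N=5 nodes, M=7 members, R=3 reactions → 2N=10, M+R=10
member 0 (0-1): L=4.9205, (cx,cy)=(0.3174,0.9483)
member 1 (0-2): L=3.4770, (cx,cy)=(1.0000,0.0000)
member 2 (1-2): L=5.0437, (cx,cy)=(0.3797,-0.9251)
member 3 (1-3): L=3.8972, (cx,cy)=(0.9882,-0.1534)
member 4 (2-3): L=4.5052, (cx,cy)=(0.4297,0.9030)
member 5 (2-4): L=3.7230, (cx,cy)=(1.0000,0.0000)
member 6 (3-4): L=4.4432, (cx,cy)=(0.4022,-0.9156)
solve A·x = −loads:
  F[0-1] = -1931.6453 N (compression)
  F[0-2] = -4615.8852 N (compression)
  F[1-2] = +2224.7122 N (tension)
  F[1-3] = -1475.3516 N (compression)
  F[2-3] = -1830.1593 N (compression)
  F[2-4] = +658.1577 N (tension)
  F[3-4] = -1636.4430 N (compression)
  Rx@0 = +5229.0800 N
  Ry@0 = +1831.7329 N
  Ry@4 = +1498.2571 N

-1636.443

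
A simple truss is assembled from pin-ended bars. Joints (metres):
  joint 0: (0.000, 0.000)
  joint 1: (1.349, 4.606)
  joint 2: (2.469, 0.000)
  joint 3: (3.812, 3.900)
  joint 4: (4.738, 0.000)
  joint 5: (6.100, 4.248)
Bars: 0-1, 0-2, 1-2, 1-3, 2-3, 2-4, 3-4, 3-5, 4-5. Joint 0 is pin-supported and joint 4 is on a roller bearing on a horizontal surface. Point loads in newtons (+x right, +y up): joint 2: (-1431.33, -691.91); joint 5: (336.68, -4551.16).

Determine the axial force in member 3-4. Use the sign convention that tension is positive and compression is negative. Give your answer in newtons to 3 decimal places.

-1730.362

N=6 nodes, M=9 members, R=3 reactions → 2N=12, M+R=12
member 0 (0-1): L=4.7995, (cx,cy)=(0.2811,0.9597)
member 1 (0-2): L=2.4690, (cx,cy)=(1.0000,0.0000)
member 2 (1-2): L=4.7402, (cx,cy)=(0.2363,-0.9717)
member 3 (1-3): L=2.5622, (cx,cy)=(0.9613,-0.2755)
member 4 (2-3): L=4.1248, (cx,cy)=(0.3256,0.9455)
member 5 (2-4): L=2.2690, (cx,cy)=(1.0000,0.0000)
member 6 (3-4): L=4.0084, (cx,cy)=(0.2310,-0.9730)
member 7 (3-5): L=2.3143, (cx,cy)=(0.9886,0.1504)
member 8 (4-5): L=4.4610, (cx,cy)=(0.3053,0.9523)
solve A·x = −loads:
  F[0-1] = +1332.5178 N (tension)
  F[0-2] = -1469.1834 N (compression)
  F[1-2] = -1533.4285 N (compression)
  F[1-3] = +766.5196 N (tension)
  F[2-3] = +2307.6670 N (tension)
  F[2-4] = -1151.5301 N (compression)
  F[3-4] = -1730.3622 N (compression)
  F[3-5] = +1909.6598 N (tension)
  F[4-5] = -5080.9152 N (compression)
  Rx@0 = +1094.6500 N
  Ry@0 = -1278.7997 N
  Ry@4 = +6521.8697 N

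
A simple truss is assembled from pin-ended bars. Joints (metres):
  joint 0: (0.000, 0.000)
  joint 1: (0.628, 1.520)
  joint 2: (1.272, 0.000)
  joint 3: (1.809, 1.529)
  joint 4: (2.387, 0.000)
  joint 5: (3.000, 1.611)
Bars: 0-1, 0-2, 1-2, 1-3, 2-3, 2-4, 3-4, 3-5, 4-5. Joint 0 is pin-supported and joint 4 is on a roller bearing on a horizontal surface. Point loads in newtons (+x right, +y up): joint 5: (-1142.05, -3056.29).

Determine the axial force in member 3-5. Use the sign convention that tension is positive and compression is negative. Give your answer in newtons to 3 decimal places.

21.509

N=6 nodes, M=9 members, R=3 reactions → 2N=12, M+R=12
member 0 (0-1): L=1.6446, (cx,cy)=(0.3819,0.9242)
member 1 (0-2): L=1.2720, (cx,cy)=(1.0000,0.0000)
member 2 (1-2): L=1.6508, (cx,cy)=(0.3901,-0.9208)
member 3 (1-3): L=1.1810, (cx,cy)=(1.0000,0.0076)
member 4 (2-3): L=1.6206, (cx,cy)=(0.3314,0.9435)
member 5 (2-4): L=1.1150, (cx,cy)=(1.0000,0.0000)
member 6 (3-4): L=1.6346, (cx,cy)=(0.3536,-0.9354)
member 7 (3-5): L=1.1938, (cx,cy)=(0.9976,0.0687)
member 8 (4-5): L=1.7237, (cx,cy)=(0.3556,0.9346)
solve A·x = −loads:
  F[0-1] = +15.2590 N (tension)
  F[0-2] = -1147.8767 N (compression)
  F[1-2] = -15.2189 N (compression)
  F[1-3] = +11.7641 N (tension)
  F[2-3] = +14.8522 N (tension)
  F[2-4] = -1158.7353 N (compression)
  F[3-4] = -13.4973 N (compression)
  F[3-5] = +21.5088 N (tension)
  F[4-5] = -3271.6498 N (compression)
  Rx@0 = +1142.0500 N
  Ry@0 = -14.1027 N
  Ry@4 = +3070.3927 N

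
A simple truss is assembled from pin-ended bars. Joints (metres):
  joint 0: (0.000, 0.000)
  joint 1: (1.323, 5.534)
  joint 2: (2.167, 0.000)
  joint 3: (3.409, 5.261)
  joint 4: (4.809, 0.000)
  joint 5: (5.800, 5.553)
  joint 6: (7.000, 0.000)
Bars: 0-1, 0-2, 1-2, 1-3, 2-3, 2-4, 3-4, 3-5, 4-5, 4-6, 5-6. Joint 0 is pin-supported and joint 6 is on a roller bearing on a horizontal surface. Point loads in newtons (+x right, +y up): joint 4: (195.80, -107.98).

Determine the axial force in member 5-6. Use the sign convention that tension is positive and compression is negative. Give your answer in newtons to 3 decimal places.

N=7 nodes, M=11 members, R=3 reactions → 2N=14, M+R=14
member 0 (0-1): L=5.6899, (cx,cy)=(0.2325,0.9726)
member 1 (0-2): L=2.1670, (cx,cy)=(1.0000,0.0000)
member 2 (1-2): L=5.5980, (cx,cy)=(0.1508,-0.9886)
member 3 (1-3): L=2.1038, (cx,cy)=(0.9915,-0.1298)
member 4 (2-3): L=5.4056, (cx,cy)=(0.2298,0.9732)
member 5 (2-4): L=2.6420, (cx,cy)=(1.0000,0.0000)
member 6 (3-4): L=5.4441, (cx,cy)=(0.2572,-0.9664)
member 7 (3-5): L=2.4088, (cx,cy)=(0.9926,0.1212)
member 8 (4-5): L=5.6407, (cx,cy)=(0.1757,0.9844)
member 9 (4-6): L=2.1910, (cx,cy)=(1.0000,0.0000)
member 10 (5-6): L=5.6812, (cx,cy)=(0.2112,-0.9774)
solve A·x = −loads:
  F[0-1] = -34.7501 N (compression)
  F[0-2] = +203.8799 N (tension)
  F[1-2] = +35.9763 N (tension)
  F[1-3] = -13.6192 N (compression)
  F[2-3] = -36.5427 N (compression)
  F[2-4] = +217.7001 N (tension)
  F[3-4] = +31.1926 N (tension)
  F[3-5] = -30.1439 N (compression)
  F[4-5] = +79.0662 N (tension)
  F[4-6] = +16.0307 N (tension)
  F[5-6] = -75.8946 N (compression)
  Rx@0 = -195.8000 N
  Ry@0 = +33.7977 N
  Ry@6 = +74.1823 N

-75.895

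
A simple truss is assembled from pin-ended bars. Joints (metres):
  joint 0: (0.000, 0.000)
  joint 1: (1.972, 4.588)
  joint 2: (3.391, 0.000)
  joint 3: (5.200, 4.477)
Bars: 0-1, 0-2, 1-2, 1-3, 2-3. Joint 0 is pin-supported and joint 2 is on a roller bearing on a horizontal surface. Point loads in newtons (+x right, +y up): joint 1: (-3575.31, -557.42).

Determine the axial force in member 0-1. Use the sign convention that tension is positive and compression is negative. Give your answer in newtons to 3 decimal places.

-5519.170

N=4 nodes, M=5 members, R=3 reactions → 2N=8, M+R=8
member 0 (0-1): L=4.9938, (cx,cy)=(0.3949,0.9187)
member 1 (0-2): L=3.3910, (cx,cy)=(1.0000,0.0000)
member 2 (1-2): L=4.8024, (cx,cy)=(0.2955,-0.9554)
member 3 (1-3): L=3.2299, (cx,cy)=(0.9994,-0.0344)
member 4 (2-3): L=4.8287, (cx,cy)=(0.3746,0.9272)
solve A·x = −loads:
  F[0-1] = -5519.1703 N (compression)
  F[0-2] = -1395.8681 N (compression)
  F[1-2] = +4724.1400 N (tension)
  F[1-3] = -0.0000 N (tension)
  F[2-3] = +0.0000 N (tension)
  Rx@0 = +3575.3100 N
  Ry@0 = +5070.6285 N
  Ry@2 = -4513.2085 N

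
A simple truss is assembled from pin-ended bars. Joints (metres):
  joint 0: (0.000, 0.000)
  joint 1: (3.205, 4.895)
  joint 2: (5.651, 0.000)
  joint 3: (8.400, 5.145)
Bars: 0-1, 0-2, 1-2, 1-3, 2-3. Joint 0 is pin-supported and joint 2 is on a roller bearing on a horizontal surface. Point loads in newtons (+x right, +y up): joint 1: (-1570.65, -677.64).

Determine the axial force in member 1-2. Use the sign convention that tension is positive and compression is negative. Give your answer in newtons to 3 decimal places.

N=4 nodes, M=5 members, R=3 reactions → 2N=8, M+R=8
member 0 (0-1): L=5.8509, (cx,cy)=(0.5478,0.8366)
member 1 (0-2): L=5.6510, (cx,cy)=(1.0000,0.0000)
member 2 (1-2): L=5.4721, (cx,cy)=(0.4470,-0.8945)
member 3 (1-3): L=5.2010, (cx,cy)=(0.9988,0.0481)
member 4 (2-3): L=5.8334, (cx,cy)=(0.4713,0.8820)
solve A·x = −loads:
  F[0-1] = -1976.8017 N (compression)
  F[0-2] = -487.7999 N (compression)
  F[1-2] = +1091.2889 N (tension)
  F[1-3] = +0.0000 N (tension)
  F[2-3] = -0.0000 N (compression)
  Rx@0 = +1570.6500 N
  Ry@0 = +1653.8381 N
  Ry@2 = -976.1981 N

1091.289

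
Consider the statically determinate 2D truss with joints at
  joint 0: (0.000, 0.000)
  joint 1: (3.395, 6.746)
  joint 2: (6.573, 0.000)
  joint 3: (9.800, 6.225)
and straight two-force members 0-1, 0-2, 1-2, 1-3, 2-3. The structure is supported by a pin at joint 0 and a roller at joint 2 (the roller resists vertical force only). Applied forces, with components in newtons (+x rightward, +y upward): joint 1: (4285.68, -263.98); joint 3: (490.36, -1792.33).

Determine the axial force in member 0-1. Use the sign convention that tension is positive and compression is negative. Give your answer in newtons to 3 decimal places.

6286.178

N=4 nodes, M=5 members, R=3 reactions → 2N=8, M+R=8
member 0 (0-1): L=7.5521, (cx,cy)=(0.4495,0.8933)
member 1 (0-2): L=6.5730, (cx,cy)=(1.0000,0.0000)
member 2 (1-2): L=7.4571, (cx,cy)=(0.4262,-0.9046)
member 3 (1-3): L=6.4262, (cx,cy)=(0.9967,-0.0811)
member 4 (2-3): L=7.0117, (cx,cy)=(0.4602,0.8878)
solve A·x = −loads:
  F[0-1] = +6286.1781 N (tension)
  F[0-2] = +1950.1355 N (tension)
  F[1-2] = -6621.3549 N (compression)
  F[1-3] = +1366.5564 N (tension)
  F[2-3] = -1894.0491 N (compression)
  Rx@0 = -4776.0400 N
  Ry@0 = -5615.1847 N
  Ry@2 = +7671.4947 N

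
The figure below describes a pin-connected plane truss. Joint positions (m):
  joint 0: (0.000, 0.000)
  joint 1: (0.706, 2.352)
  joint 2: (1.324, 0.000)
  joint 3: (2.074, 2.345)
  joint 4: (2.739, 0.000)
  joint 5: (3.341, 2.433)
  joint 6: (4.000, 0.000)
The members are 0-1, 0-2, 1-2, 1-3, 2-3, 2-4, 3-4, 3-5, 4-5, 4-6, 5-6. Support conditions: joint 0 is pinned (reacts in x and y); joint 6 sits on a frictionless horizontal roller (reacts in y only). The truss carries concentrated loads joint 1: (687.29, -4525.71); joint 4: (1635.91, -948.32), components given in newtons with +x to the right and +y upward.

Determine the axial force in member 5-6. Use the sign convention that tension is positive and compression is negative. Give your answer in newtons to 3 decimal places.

N=7 nodes, M=11 members, R=3 reactions → 2N=14, M+R=14
member 0 (0-1): L=2.4557, (cx,cy)=(0.2875,0.9578)
member 1 (0-2): L=1.3240, (cx,cy)=(1.0000,0.0000)
member 2 (1-2): L=2.4318, (cx,cy)=(0.2541,-0.9672)
member 3 (1-3): L=1.3680, (cx,cy)=(1.0000,-0.0051)
member 4 (2-3): L=2.4620, (cx,cy)=(0.3046,0.9525)
member 5 (2-4): L=1.4150, (cx,cy)=(1.0000,0.0000)
member 6 (3-4): L=2.4375, (cx,cy)=(0.2728,-0.9621)
member 7 (3-5): L=1.2701, (cx,cy)=(0.9976,0.0693)
member 8 (4-5): L=2.5064, (cx,cy)=(0.2402,0.9707)
member 9 (4-6): L=1.2610, (cx,cy)=(1.0000,0.0000)
member 10 (5-6): L=2.5207, (cx,cy)=(0.2614,-0.9652)
solve A·x = −loads:
  F[0-1] = -3781.3987 N (compression)
  F[0-2] = +3410.3420 N (tension)
  F[1-2] = -926.4982 N (compression)
  F[1-3] = -1539.0022 N (compression)
  F[2-3] = +940.7964 N (tension)
  F[2-4] = +2888.2988 N (tension)
  F[3-4] = -1010.1207 N (compression)
  F[3-5] = -979.1567 N (compression)
  F[4-5] = +1978.0246 N (tension)
  F[4-6] = +501.7058 N (tension)
  F[5-6] = -1919.0197 N (compression)
  Rx@0 = -2323.2000 N
  Ry@0 = +3621.7535 N
  Ry@6 = +1852.2765 N

-1919.020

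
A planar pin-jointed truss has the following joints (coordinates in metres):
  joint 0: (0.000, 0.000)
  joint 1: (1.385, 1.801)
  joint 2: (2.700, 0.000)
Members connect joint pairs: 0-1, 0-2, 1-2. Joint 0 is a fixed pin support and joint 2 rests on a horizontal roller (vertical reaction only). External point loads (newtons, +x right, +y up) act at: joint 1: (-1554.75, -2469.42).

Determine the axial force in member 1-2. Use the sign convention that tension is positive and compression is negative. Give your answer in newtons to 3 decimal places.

N=3 nodes, M=3 members, R=3 reactions → 2N=6, M+R=6
member 0 (0-1): L=2.2720, (cx,cy)=(0.6096,0.7927)
member 1 (0-2): L=2.7000, (cx,cy)=(1.0000,0.0000)
member 2 (1-2): L=2.2300, (cx,cy)=(0.5897,-0.8076)
solve A·x = −loads:
  F[0-1] = -2825.4806 N (compression)
  F[0-2] = +167.6754 N (tension)
  F[1-2] = -284.3448 N (compression)
  Rx@0 = +1554.7500 N
  Ry@0 = +2239.7748 N
  Ry@2 = +229.6452 N

-284.345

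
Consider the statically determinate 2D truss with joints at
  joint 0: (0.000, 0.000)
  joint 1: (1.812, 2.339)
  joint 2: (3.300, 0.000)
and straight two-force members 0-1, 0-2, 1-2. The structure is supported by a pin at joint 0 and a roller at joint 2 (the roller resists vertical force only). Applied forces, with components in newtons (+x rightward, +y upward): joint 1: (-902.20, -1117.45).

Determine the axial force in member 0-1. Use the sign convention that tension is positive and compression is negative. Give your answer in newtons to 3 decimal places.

N=3 nodes, M=3 members, R=3 reactions → 2N=6, M+R=6
member 0 (0-1): L=2.9588, (cx,cy)=(0.6124,0.7905)
member 1 (0-2): L=3.3000, (cx,cy)=(1.0000,0.0000)
member 2 (1-2): L=2.7722, (cx,cy)=(0.5368,-0.8437)
solve A·x = −loads:
  F[0-1] = -1446.2847 N (compression)
  F[0-2] = -16.4684 N (compression)
  F[1-2] = +30.6812 N (tension)
  Rx@0 = +902.2000 N
  Ry@0 = +1143.3368 N
  Ry@2 = -25.8868 N

-1446.285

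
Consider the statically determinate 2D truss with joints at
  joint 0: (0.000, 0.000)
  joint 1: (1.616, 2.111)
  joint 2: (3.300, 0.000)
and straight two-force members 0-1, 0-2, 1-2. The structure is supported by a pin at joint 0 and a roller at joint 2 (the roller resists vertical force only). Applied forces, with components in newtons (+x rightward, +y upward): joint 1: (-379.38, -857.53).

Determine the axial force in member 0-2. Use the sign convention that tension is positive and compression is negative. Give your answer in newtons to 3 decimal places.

141.390

N=3 nodes, M=3 members, R=3 reactions → 2N=6, M+R=6
member 0 (0-1): L=2.6585, (cx,cy)=(0.6079,0.7940)
member 1 (0-2): L=3.3000, (cx,cy)=(1.0000,0.0000)
member 2 (1-2): L=2.7004, (cx,cy)=(0.6236,-0.7817)
solve A·x = −loads:
  F[0-1] = -856.7345 N (compression)
  F[0-2] = +141.3903 N (tension)
  F[1-2] = -226.7285 N (compression)
  Rx@0 = +379.3800 N
  Ry@0 = +680.2884 N
  Ry@2 = +177.2416 N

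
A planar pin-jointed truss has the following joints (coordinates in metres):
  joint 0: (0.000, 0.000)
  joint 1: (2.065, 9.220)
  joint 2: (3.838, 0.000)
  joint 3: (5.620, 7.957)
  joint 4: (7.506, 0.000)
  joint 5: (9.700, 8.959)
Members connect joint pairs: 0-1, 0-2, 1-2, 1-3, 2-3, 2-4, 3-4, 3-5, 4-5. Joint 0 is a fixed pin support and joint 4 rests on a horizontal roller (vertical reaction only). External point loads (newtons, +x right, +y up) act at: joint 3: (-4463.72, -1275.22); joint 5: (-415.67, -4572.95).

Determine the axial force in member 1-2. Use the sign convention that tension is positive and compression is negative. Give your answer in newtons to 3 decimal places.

N=6 nodes, M=9 members, R=3 reactions → 2N=12, M+R=12
member 0 (0-1): L=9.4484, (cx,cy)=(0.2186,0.9758)
member 1 (0-2): L=3.8380, (cx,cy)=(1.0000,0.0000)
member 2 (1-2): L=9.3889, (cx,cy)=(0.1888,-0.9820)
member 3 (1-3): L=3.7727, (cx,cy)=(0.9423,-0.3348)
member 4 (2-3): L=8.1541, (cx,cy)=(0.2185,0.9758)
member 5 (2-4): L=3.6680, (cx,cy)=(1.0000,0.0000)
member 6 (3-4): L=8.1775, (cx,cy)=(0.2306,-0.9730)
member 7 (3-5): L=4.2012, (cx,cy)=(0.9711,0.2385)
member 8 (4-5): L=9.2237, (cx,cy)=(0.2379,0.9713)
solve A·x = −loads:
  F[0-1] = -4316.1512 N (compression)
  F[0-2] = -3936.0732 N (compression)
  F[1-2] = +4969.7809 N (tension)
  F[1-3] = -1997.0402 N (compression)
  F[2-3] = -5001.2552 N (compression)
  F[2-4] = -1904.6064 N (compression)
  F[3-4] = +3207.0612 N (tension)
  F[3-5] = +771.5442 N (tension)
  F[4-5] = -4897.5315 N (compression)
  Rx@0 = +4879.3900 N
  Ry@0 = +4211.8066 N
  Ry@4 = +1636.3634 N

4969.781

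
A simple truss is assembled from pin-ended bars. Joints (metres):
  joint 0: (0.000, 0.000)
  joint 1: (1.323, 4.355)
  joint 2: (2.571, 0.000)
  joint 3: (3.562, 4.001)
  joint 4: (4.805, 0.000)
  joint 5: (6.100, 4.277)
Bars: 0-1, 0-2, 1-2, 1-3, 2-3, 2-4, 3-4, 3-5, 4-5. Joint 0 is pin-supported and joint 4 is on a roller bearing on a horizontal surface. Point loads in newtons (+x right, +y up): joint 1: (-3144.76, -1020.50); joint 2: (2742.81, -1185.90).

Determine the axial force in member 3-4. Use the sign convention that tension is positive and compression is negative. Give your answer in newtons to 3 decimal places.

N=6 nodes, M=9 members, R=3 reactions → 2N=12, M+R=12
member 0 (0-1): L=4.5515, (cx,cy)=(0.2907,0.9568)
member 1 (0-2): L=2.5710, (cx,cy)=(1.0000,0.0000)
member 2 (1-2): L=4.5303, (cx,cy)=(0.2755,-0.9613)
member 3 (1-3): L=2.2668, (cx,cy)=(0.9877,-0.1562)
member 4 (2-3): L=4.1219, (cx,cy)=(0.2404,0.9707)
member 5 (2-4): L=2.2340, (cx,cy)=(1.0000,0.0000)
member 6 (3-4): L=4.1896, (cx,cy)=(0.2967,-0.9550)
member 7 (3-5): L=2.5530, (cx,cy)=(0.9941,0.1081)
member 8 (4-5): L=4.4688, (cx,cy)=(0.2898,0.9571)
solve A·x = −loads:
  F[0-1] = -4327.9972 N (compression)
  F[0-2] = +856.0775 N (tension)
  F[1-2] = +3075.2552 N (tension)
  F[1-3] = +1052.4772 N (tension)
  F[2-3] = -1823.8617 N (compression)
  F[2-4] = -601.0659 N (compression)
  F[3-4] = +2025.9432 N (tension)
  F[3-5] = -0.0000 N (compression)
  F[4-5] = +0.0000 N (tension)
  Rx@0 = +401.9500 N
  Ry@0 = +4141.1262 N
  Ry@4 = -1934.7262 N

2025.943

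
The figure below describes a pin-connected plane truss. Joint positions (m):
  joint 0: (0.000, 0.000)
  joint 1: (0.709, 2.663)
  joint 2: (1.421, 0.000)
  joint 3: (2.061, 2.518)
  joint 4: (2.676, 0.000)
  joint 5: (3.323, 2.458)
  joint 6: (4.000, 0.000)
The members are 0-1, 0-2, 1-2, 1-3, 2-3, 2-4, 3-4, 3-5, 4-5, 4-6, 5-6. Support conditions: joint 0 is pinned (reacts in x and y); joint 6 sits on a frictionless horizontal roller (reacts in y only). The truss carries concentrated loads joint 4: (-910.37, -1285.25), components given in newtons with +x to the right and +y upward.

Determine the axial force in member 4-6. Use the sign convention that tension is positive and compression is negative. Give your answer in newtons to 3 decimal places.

N=7 nodes, M=11 members, R=3 reactions → 2N=14, M+R=14
member 0 (0-1): L=2.7558, (cx,cy)=(0.2573,0.9663)
member 1 (0-2): L=1.4210, (cx,cy)=(1.0000,0.0000)
member 2 (1-2): L=2.7565, (cx,cy)=(0.2583,-0.9661)
member 3 (1-3): L=1.3598, (cx,cy)=(0.9943,-0.1066)
member 4 (2-3): L=2.5981, (cx,cy)=(0.2463,0.9692)
member 5 (2-4): L=1.2550, (cx,cy)=(1.0000,0.0000)
member 6 (3-4): L=2.5920, (cx,cy)=(0.2373,-0.9714)
member 7 (3-5): L=1.2634, (cx,cy)=(0.9989,-0.0475)
member 8 (4-5): L=2.5417, (cx,cy)=(0.2546,0.9671)
member 9 (4-6): L=1.3240, (cx,cy)=(1.0000,0.0000)
member 10 (5-6): L=2.5495, (cx,cy)=(0.2655,-0.9641)
solve A·x = −loads:
  F[0-1] = -440.2373 N (compression)
  F[0-2] = -797.1063 N (compression)
  F[1-2] = +466.3062 N (tension)
  F[1-3] = -235.0484 N (compression)
  F[2-3] = -464.8060 N (compression)
  F[2-4] = -562.1627 N (compression)
  F[3-4] = +460.3097 N (tension)
  F[3-5] = -457.9403 N (compression)
  F[4-5] = +866.6322 N (tension)
  F[4-6] = +236.8212 N (tension)
  F[5-6] = -891.8496 N (compression)
  Rx@0 = +910.3700 N
  Ry@0 = +425.4177 N
  Ry@6 = +859.8322 N

236.821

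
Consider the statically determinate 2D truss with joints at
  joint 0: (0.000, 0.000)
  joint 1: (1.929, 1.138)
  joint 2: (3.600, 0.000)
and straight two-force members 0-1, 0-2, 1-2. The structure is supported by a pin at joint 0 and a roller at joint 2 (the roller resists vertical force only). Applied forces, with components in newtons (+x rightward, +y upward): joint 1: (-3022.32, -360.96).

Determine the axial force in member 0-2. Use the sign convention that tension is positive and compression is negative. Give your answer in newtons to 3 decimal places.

N=3 nodes, M=3 members, R=3 reactions → 2N=6, M+R=6
member 0 (0-1): L=2.2397, (cx,cy)=(0.8613,0.5081)
member 1 (0-2): L=3.6000, (cx,cy)=(1.0000,0.0000)
member 2 (1-2): L=2.0217, (cx,cy)=(0.8265,-0.5629)
solve A·x = −loads:
  F[0-1] = -2210.0119 N (compression)
  F[0-2] = -1118.8572 N (compression)
  F[1-2] = +1353.6789 N (tension)
  Rx@0 = +3022.3200 N
  Ry@0 = +1122.9345 N
  Ry@2 = -761.9745 N

-1118.857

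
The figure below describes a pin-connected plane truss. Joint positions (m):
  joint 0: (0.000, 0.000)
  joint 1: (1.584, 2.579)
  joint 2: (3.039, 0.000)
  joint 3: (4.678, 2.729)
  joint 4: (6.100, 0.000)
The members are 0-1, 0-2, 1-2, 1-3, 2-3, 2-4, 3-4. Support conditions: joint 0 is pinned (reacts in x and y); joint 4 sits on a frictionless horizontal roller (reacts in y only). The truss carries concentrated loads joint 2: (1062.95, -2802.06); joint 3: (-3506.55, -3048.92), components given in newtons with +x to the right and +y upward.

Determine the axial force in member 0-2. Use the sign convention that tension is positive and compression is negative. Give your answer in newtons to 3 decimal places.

N=5 nodes, M=7 members, R=3 reactions → 2N=10, M+R=10
member 0 (0-1): L=3.0266, (cx,cy)=(0.5234,0.8521)
member 1 (0-2): L=3.0390, (cx,cy)=(1.0000,0.0000)
member 2 (1-2): L=2.9611, (cx,cy)=(0.4914,-0.8710)
member 3 (1-3): L=3.0976, (cx,cy)=(0.9988,0.0484)
member 4 (2-3): L=3.1834, (cx,cy)=(0.5149,0.8573)
member 5 (2-4): L=3.0610, (cx,cy)=(1.0000,0.0000)
member 6 (3-4): L=3.0773, (cx,cy)=(0.4621,-0.8868)
solve A·x = −loads:
  F[0-1] = -4325.2320 N (compression)
  F[0-2] = -179.9472 N (compression)
  F[1-2] = +3996.3558 N (tension)
  F[1-3] = -4232.2959 N (compression)
  F[2-3] = -791.5538 N (compression)
  F[2-4] = +1128.3244 N (tension)
  F[3-4] = -2441.7347 N (compression)
  Rx@0 = +2443.6000 N
  Ry@0 = +3685.5811 N
  Ry@4 = +2165.3989 N

-179.947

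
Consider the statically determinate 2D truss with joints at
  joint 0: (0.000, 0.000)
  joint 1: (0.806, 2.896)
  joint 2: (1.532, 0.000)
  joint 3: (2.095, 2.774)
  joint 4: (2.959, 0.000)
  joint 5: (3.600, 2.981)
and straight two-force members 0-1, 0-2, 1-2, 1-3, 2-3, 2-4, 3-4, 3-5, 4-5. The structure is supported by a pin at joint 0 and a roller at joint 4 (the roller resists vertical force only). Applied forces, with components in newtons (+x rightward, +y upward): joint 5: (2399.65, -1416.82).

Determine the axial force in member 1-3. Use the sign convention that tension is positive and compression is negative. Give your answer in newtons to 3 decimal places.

N=6 nodes, M=9 members, R=3 reactions → 2N=12, M+R=12
member 0 (0-1): L=3.0061, (cx,cy)=(0.2681,0.9634)
member 1 (0-2): L=1.5320, (cx,cy)=(1.0000,0.0000)
member 2 (1-2): L=2.9856, (cx,cy)=(0.2432,-0.9700)
member 3 (1-3): L=1.2948, (cx,cy)=(0.9956,-0.0942)
member 4 (2-3): L=2.8306, (cx,cy)=(0.1989,0.9800)
member 5 (2-4): L=1.4270, (cx,cy)=(1.0000,0.0000)
member 6 (3-4): L=2.9054, (cx,cy)=(0.2974,-0.9548)
member 7 (3-5): L=1.5192, (cx,cy)=(0.9907,0.1363)
member 8 (4-5): L=3.0491, (cx,cy)=(0.2102,0.9777)
solve A·x = −loads:
  F[0-1] = +2827.9607 N (tension)
  F[0-2] = +1641.4052 N (tension)
  F[1-2] = -2952.7646 N (compression)
  F[1-3] = +1482.8543 N (tension)
  F[2-3] = +2922.5296 N (tension)
  F[2-4] = +342.0994 N (tension)
  F[3-4] = -2452.0503 N (compression)
  F[3-5] = +2812.9607 N (tension)
  F[4-5] = -1841.2563 N (compression)
  Rx@0 = -2399.6500 N
  Ry@0 = -2724.4131 N
  Ry@4 = +4141.2331 N

1482.854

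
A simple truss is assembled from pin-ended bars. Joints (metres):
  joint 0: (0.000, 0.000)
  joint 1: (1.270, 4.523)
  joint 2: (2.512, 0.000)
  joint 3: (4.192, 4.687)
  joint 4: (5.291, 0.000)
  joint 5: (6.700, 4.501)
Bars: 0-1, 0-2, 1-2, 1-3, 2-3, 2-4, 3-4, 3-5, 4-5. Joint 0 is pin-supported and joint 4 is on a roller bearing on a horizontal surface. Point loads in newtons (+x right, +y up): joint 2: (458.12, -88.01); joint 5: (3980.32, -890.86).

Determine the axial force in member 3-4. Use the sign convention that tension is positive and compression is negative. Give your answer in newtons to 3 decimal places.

N=6 nodes, M=9 members, R=3 reactions → 2N=12, M+R=12
member 0 (0-1): L=4.6979, (cx,cy)=(0.2703,0.9628)
member 1 (0-2): L=2.5120, (cx,cy)=(1.0000,0.0000)
member 2 (1-2): L=4.6904, (cx,cy)=(0.2648,-0.9643)
member 3 (1-3): L=2.9266, (cx,cy)=(0.9984,0.0560)
member 4 (2-3): L=4.9790, (cx,cy)=(0.3374,0.9414)
member 5 (2-4): L=2.7790, (cx,cy)=(1.0000,0.0000)
member 6 (3-4): L=4.8141, (cx,cy)=(0.2283,-0.9736)
member 7 (3-5): L=2.5149, (cx,cy)=(0.9973,-0.0740)
member 8 (4-5): L=4.7164, (cx,cy)=(0.2987,0.9543)
solve A·x = −loads:
  F[0-1] = +3715.3634 N (tension)
  F[0-2] = +3434.0563 N (tension)
  F[1-2] = -3595.5650 N (compression)
  F[1-3] = +1959.5495 N (tension)
  F[2-3] = +3776.7159 N (tension)
  F[2-4] = +749.5191 N (tension)
  F[3-4] = -4081.5227 N (compression)
  F[3-5] = +4173.9898 N (tension)
  F[4-5] = -610.0111 N (compression)
  Rx@0 = -4438.4400 N
  Ry@0 = -3577.0293 N
  Ry@4 = +4555.8993 N

-4081.523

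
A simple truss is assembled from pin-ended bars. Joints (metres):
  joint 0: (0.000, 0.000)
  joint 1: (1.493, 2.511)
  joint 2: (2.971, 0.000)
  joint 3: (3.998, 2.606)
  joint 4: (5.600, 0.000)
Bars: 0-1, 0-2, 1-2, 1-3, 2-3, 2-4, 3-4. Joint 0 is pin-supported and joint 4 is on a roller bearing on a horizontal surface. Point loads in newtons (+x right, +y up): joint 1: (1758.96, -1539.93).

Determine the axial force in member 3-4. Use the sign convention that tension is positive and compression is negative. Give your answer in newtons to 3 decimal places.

N=5 nodes, M=7 members, R=3 reactions → 2N=10, M+R=10
member 0 (0-1): L=2.9213, (cx,cy)=(0.5111,0.8595)
member 1 (0-2): L=2.9710, (cx,cy)=(1.0000,0.0000)
member 2 (1-2): L=2.9137, (cx,cy)=(0.5073,-0.8618)
member 3 (1-3): L=2.5068, (cx,cy)=(0.9993,0.0379)
member 4 (2-3): L=2.8011, (cx,cy)=(0.3666,0.9304)
member 5 (2-4): L=2.6290, (cx,cy)=(1.0000,0.0000)
member 6 (3-4): L=3.0590, (cx,cy)=(0.5237,-0.8519)
solve A·x = −loads:
  F[0-1] = -396.3383 N (compression)
  F[0-2] = +1961.5160 N (tension)
  F[1-2] = -1445.6371 N (compression)
  F[1-3] = -1229.0849 N (compression)
  F[2-3] = +1339.0939 N (tension)
  F[2-4] = +737.2283 N (tension)
  F[3-4] = -1407.7406 N (compression)
  Rx@0 = -1758.9600 N
  Ry@0 = +340.6686 N
  Ry@4 = +1199.2614 N

-1407.741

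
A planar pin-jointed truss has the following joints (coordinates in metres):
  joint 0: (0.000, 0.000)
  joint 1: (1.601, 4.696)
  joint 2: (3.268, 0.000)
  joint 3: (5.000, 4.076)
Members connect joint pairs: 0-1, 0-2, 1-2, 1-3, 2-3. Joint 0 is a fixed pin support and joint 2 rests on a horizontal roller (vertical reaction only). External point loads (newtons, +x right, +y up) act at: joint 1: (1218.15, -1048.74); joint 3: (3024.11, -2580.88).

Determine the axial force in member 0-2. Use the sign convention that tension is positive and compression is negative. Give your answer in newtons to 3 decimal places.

2075.618

N=4 nodes, M=5 members, R=3 reactions → 2N=8, M+R=8
member 0 (0-1): L=4.9614, (cx,cy)=(0.3227,0.9465)
member 1 (0-2): L=3.2680, (cx,cy)=(1.0000,0.0000)
member 2 (1-2): L=4.9831, (cx,cy)=(0.3345,-0.9424)
member 3 (1-3): L=3.4551, (cx,cy)=(0.9838,-0.1794)
member 4 (2-3): L=4.4287, (cx,cy)=(0.3911,0.9204)
solve A·x = −loads:
  F[0-1] = +6714.3068 N (tension)
  F[0-2] = +2075.6180 N (tension)
  F[1-2] = -8596.7554 N (compression)
  F[1-3] = +3887.4715 N (tension)
  F[2-3] = -2046.2639 N (compression)
  Rx@0 = -4242.2600 N
  Ry@0 = -6355.1222 N
  Ry@2 = +9984.7422 N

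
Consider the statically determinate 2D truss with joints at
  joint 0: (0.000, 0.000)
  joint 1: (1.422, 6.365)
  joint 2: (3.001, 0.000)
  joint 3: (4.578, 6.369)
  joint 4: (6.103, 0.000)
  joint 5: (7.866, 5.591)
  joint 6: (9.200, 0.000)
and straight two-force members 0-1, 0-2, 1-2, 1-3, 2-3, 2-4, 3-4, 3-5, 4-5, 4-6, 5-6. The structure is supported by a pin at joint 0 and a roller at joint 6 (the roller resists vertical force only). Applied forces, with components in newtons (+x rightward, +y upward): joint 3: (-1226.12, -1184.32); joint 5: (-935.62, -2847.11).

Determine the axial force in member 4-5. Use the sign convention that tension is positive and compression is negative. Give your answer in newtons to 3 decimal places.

N=7 nodes, M=11 members, R=3 reactions → 2N=14, M+R=14
member 0 (0-1): L=6.5219, (cx,cy)=(0.2180,0.9759)
member 1 (0-2): L=3.0010, (cx,cy)=(1.0000,0.0000)
member 2 (1-2): L=6.5579, (cx,cy)=(0.2408,-0.9706)
member 3 (1-3): L=3.1560, (cx,cy)=(1.0000,0.0013)
member 4 (2-3): L=6.5613, (cx,cy)=(0.2403,0.9707)
member 5 (2-4): L=3.1020, (cx,cy)=(1.0000,0.0000)
member 6 (3-4): L=6.5490, (cx,cy)=(0.2329,-0.9725)
member 7 (3-5): L=3.3788, (cx,cy)=(0.9731,-0.2303)
member 8 (4-5): L=5.8624, (cx,cy)=(0.3007,0.9537)
member 9 (4-6): L=3.0970, (cx,cy)=(1.0000,0.0000)
member 10 (5-6): L=5.7479, (cx,cy)=(0.2321,-0.9727)
solve A·x = −loads:
  F[0-1] = -2485.0240 N (compression)
  F[0-2] = -1619.9195 N (compression)
  F[1-2] = +2497.2565 N (tension)
  F[1-3] = -1143.1037 N (compression)
  F[2-3] = -2496.9826 N (compression)
  F[2-4] = -418.4937 N (compression)
  F[3-4] = +1486.0048 N (tension)
  F[3-5] = -886.9899 N (compression)
  F[4-5] = -1515.3002 N (compression)
  F[4-6] = +383.2340 N (tension)
  F[5-6] = -1651.2795 N (compression)
  Rx@0 = +2161.7400 N
  Ry@0 = +2425.2371 N
  Ry@6 = +1606.1929 N

-1515.300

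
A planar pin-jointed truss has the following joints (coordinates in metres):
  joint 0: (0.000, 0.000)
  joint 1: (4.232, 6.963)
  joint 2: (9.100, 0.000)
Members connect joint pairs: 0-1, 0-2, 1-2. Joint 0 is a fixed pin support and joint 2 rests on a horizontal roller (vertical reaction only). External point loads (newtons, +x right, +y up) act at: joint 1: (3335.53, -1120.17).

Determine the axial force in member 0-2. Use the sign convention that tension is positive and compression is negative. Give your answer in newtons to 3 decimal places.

N=3 nodes, M=3 members, R=3 reactions → 2N=6, M+R=6
member 0 (0-1): L=8.1482, (cx,cy)=(0.5194,0.8545)
member 1 (0-2): L=9.1000, (cx,cy)=(1.0000,0.0000)
member 2 (1-2): L=8.4959, (cx,cy)=(0.5730,-0.8196)
solve A·x = −loads:
  F[0-1] = +2285.4294 N (tension)
  F[0-2] = +2148.5273 N (tension)
  F[1-2] = -3749.7398 N (compression)
  Rx@0 = -3335.5300 N
  Ry@0 = -1953.0009 N
  Ry@2 = +3073.1709 N

2148.527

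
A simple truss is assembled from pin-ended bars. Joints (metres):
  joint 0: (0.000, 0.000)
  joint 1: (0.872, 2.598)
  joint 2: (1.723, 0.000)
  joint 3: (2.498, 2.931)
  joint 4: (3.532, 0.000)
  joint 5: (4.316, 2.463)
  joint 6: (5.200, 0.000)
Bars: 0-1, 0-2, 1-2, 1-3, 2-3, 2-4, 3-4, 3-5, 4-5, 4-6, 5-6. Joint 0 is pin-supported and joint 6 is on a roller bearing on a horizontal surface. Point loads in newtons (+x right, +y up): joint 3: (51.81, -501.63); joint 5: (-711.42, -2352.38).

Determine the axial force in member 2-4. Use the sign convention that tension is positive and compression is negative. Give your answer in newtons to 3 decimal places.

N=7 nodes, M=11 members, R=3 reactions → 2N=14, M+R=14
member 0 (0-1): L=2.7404, (cx,cy)=(0.3182,0.9480)
member 1 (0-2): L=1.7230, (cx,cy)=(1.0000,0.0000)
member 2 (1-2): L=2.7338, (cx,cy)=(0.3113,-0.9503)
member 3 (1-3): L=1.6597, (cx,cy)=(0.9797,0.2006)
member 4 (2-3): L=3.0317, (cx,cy)=(0.2556,0.9668)
member 5 (2-4): L=1.8090, (cx,cy)=(1.0000,0.0000)
member 6 (3-4): L=3.1080, (cx,cy)=(0.3327,-0.9430)
member 7 (3-5): L=1.8773, (cx,cy)=(0.9684,-0.2493)
member 8 (4-5): L=2.5848, (cx,cy)=(0.3033,0.9529)
member 9 (4-6): L=1.6680, (cx,cy)=(1.0000,0.0000)
member 10 (5-6): L=2.6168, (cx,cy)=(0.3378,-0.9412)
solve A·x = −loads:
  F[0-1] = -1021.4116 N (compression)
  F[0-2] = -334.5993 N (compression)
  F[1-2] = +889.2530 N (tension)
  F[1-3] = -614.3133 N (compression)
  F[2-3] = -874.1144 N (compression)
  F[2-4] = +165.6617 N (tension)
  F[3-4] = +807.6508 N (tension)
  F[3-5] = -1183.1306 N (compression)
  F[4-5] = -799.3001 N (compression)
  F[4-6] = +676.7954 N (tension)
  F[5-6] = -2003.4637 N (compression)
  Rx@0 = +659.6100 N
  Ry@0 = +968.3232 N
  Ry@6 = +1885.6868 N

165.662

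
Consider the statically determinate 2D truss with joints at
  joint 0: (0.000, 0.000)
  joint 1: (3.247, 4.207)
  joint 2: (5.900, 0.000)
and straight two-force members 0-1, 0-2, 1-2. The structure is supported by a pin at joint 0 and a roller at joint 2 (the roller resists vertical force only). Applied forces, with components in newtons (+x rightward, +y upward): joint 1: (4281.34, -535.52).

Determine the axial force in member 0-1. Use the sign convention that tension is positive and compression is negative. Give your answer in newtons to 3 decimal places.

N=3 nodes, M=3 members, R=3 reactions → 2N=6, M+R=6
member 0 (0-1): L=5.3143, (cx,cy)=(0.6110,0.7916)
member 1 (0-2): L=5.9000, (cx,cy)=(1.0000,0.0000)
member 2 (1-2): L=4.9737, (cx,cy)=(0.5334,-0.8459)
solve A·x = −loads:
  F[0-1] = +3552.1482 N (tension)
  F[0-2] = +2111.0052 N (tension)
  F[1-2] = -3957.5629 N (compression)
  Rx@0 = -4281.3400 N
  Ry@0 = -2812.0106 N
  Ry@2 = +3347.5306 N

3552.148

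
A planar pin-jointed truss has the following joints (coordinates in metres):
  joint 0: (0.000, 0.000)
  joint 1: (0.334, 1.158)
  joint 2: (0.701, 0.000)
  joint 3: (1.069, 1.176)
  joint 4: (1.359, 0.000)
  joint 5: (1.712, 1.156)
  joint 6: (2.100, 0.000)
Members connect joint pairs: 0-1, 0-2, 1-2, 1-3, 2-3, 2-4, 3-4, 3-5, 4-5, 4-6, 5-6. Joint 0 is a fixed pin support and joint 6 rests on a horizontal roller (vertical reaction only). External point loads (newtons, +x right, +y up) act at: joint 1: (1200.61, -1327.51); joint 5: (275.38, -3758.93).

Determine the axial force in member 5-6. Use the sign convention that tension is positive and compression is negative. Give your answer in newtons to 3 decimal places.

N=7 nodes, M=11 members, R=3 reactions → 2N=14, M+R=14
member 0 (0-1): L=1.2052, (cx,cy)=(0.2771,0.9608)
member 1 (0-2): L=0.7010, (cx,cy)=(1.0000,0.0000)
member 2 (1-2): L=1.2148, (cx,cy)=(0.3021,-0.9533)
member 3 (1-3): L=0.7352, (cx,cy)=(0.9997,0.0245)
member 4 (2-3): L=1.2322, (cx,cy)=(0.2986,0.9544)
member 5 (2-4): L=0.6580, (cx,cy)=(1.0000,0.0000)
member 6 (3-4): L=1.2112, (cx,cy)=(0.2394,-0.9709)
member 7 (3-5): L=0.6433, (cx,cy)=(0.9995,-0.0311)
member 8 (4-5): L=1.2087, (cx,cy)=(0.2921,0.9564)
member 9 (4-6): L=0.7410, (cx,cy)=(1.0000,0.0000)
member 10 (5-6): L=1.2194, (cx,cy)=(0.3182,-0.9480)
solve A·x = −loads:
  F[0-1] = -1037.8910 N (compression)
  F[0-2] = +1763.6220 N (tension)
  F[1-2] = -381.7313 N (compression)
  F[1-3] = -1373.3264 N (compression)
  F[2-3] = +381.2940 N (tension)
  F[2-4] = +1534.4234 N (tension)
  F[3-4] = -302.1477 N (compression)
  F[3-5] = -1187.2752 N (compression)
  F[4-5] = +306.7323 N (tension)
  F[4-6] = +1372.5000 N (tension)
  F[5-6] = -4313.3886 N (compression)
  Rx@0 = -1475.9900 N
  Ry@0 = +997.2390 N
  Ry@6 = +4089.2010 N

-4313.389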